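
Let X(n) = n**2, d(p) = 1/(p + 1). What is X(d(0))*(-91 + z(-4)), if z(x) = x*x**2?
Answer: -155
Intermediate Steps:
d(p) = 1/(1 + p)
z(x) = x**3
X(d(0))*(-91 + z(-4)) = (1/(1 + 0))**2*(-91 + (-4)**3) = (1/1)**2*(-91 - 64) = 1**2*(-155) = 1*(-155) = -155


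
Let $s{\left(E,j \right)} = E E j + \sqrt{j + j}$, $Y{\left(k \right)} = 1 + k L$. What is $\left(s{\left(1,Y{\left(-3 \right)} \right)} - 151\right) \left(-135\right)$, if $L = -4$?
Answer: $18630 - 135 \sqrt{26} \approx 17942.0$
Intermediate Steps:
$Y{\left(k \right)} = 1 - 4 k$ ($Y{\left(k \right)} = 1 + k \left(-4\right) = 1 - 4 k$)
$s{\left(E,j \right)} = j E^{2} + \sqrt{2} \sqrt{j}$ ($s{\left(E,j \right)} = E^{2} j + \sqrt{2 j} = j E^{2} + \sqrt{2} \sqrt{j}$)
$\left(s{\left(1,Y{\left(-3 \right)} \right)} - 151\right) \left(-135\right) = \left(\left(\left(1 - -12\right) 1^{2} + \sqrt{2} \sqrt{1 - -12}\right) - 151\right) \left(-135\right) = \left(\left(\left(1 + 12\right) 1 + \sqrt{2} \sqrt{1 + 12}\right) - 151\right) \left(-135\right) = \left(\left(13 \cdot 1 + \sqrt{2} \sqrt{13}\right) - 151\right) \left(-135\right) = \left(\left(13 + \sqrt{26}\right) - 151\right) \left(-135\right) = \left(-138 + \sqrt{26}\right) \left(-135\right) = 18630 - 135 \sqrt{26}$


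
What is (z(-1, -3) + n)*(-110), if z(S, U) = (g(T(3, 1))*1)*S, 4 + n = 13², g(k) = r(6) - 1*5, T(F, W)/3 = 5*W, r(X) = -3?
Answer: -19030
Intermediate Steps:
T(F, W) = 15*W (T(F, W) = 3*(5*W) = 15*W)
g(k) = -8 (g(k) = -3 - 1*5 = -3 - 5 = -8)
n = 165 (n = -4 + 13² = -4 + 169 = 165)
z(S, U) = -8*S (z(S, U) = (-8*1)*S = -8*S)
(z(-1, -3) + n)*(-110) = (-8*(-1) + 165)*(-110) = (8 + 165)*(-110) = 173*(-110) = -19030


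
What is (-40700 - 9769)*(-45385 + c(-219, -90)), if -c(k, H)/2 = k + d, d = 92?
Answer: 2277716439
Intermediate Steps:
c(k, H) = -184 - 2*k (c(k, H) = -2*(k + 92) = -2*(92 + k) = -184 - 2*k)
(-40700 - 9769)*(-45385 + c(-219, -90)) = (-40700 - 9769)*(-45385 + (-184 - 2*(-219))) = -50469*(-45385 + (-184 + 438)) = -50469*(-45385 + 254) = -50469*(-45131) = 2277716439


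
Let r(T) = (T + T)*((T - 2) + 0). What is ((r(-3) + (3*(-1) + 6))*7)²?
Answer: 53361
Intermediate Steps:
r(T) = 2*T*(-2 + T) (r(T) = (2*T)*((-2 + T) + 0) = (2*T)*(-2 + T) = 2*T*(-2 + T))
((r(-3) + (3*(-1) + 6))*7)² = ((2*(-3)*(-2 - 3) + (3*(-1) + 6))*7)² = ((2*(-3)*(-5) + (-3 + 6))*7)² = ((30 + 3)*7)² = (33*7)² = 231² = 53361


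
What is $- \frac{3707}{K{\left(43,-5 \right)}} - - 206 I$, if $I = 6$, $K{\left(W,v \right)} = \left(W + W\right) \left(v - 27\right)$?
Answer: $\frac{3405179}{2752} \approx 1237.3$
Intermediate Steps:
$K{\left(W,v \right)} = 2 W \left(-27 + v\right)$
$- \frac{3707}{K{\left(43,-5 \right)}} - - 206 I = - \frac{3707}{2 \cdot 43 \left(-27 - 5\right)} - \left(-206\right) 6 = - \frac{3707}{2 \cdot 43 \left(-32\right)} - -1236 = - \frac{3707}{-2752} + 1236 = \left(-3707\right) \left(- \frac{1}{2752}\right) + 1236 = \frac{3707}{2752} + 1236 = \frac{3405179}{2752}$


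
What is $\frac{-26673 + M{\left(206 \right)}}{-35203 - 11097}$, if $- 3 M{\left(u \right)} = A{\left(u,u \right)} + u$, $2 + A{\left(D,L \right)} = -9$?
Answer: $\frac{13369}{23150} \approx 0.57749$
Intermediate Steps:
$A{\left(D,L \right)} = -11$ ($A{\left(D,L \right)} = -2 - 9 = -11$)
$M{\left(u \right)} = \frac{11}{3} - \frac{u}{3}$ ($M{\left(u \right)} = - \frac{-11 + u}{3} = \frac{11}{3} - \frac{u}{3}$)
$\frac{-26673 + M{\left(206 \right)}}{-35203 - 11097} = \frac{-26673 + \left(\frac{11}{3} - \frac{206}{3}\right)}{-35203 - 11097} = \frac{-26673 + \left(\frac{11}{3} - \frac{206}{3}\right)}{-46300} = \left(-26673 - 65\right) \left(- \frac{1}{46300}\right) = \left(-26738\right) \left(- \frac{1}{46300}\right) = \frac{13369}{23150}$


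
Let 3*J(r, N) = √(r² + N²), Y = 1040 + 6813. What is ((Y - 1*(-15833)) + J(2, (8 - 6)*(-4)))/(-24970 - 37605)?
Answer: -23686/62575 - 2*√17/187725 ≈ -0.37857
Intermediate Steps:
Y = 7853
J(r, N) = √(N² + r²)/3 (J(r, N) = √(r² + N²)/3 = √(N² + r²)/3)
((Y - 1*(-15833)) + J(2, (8 - 6)*(-4)))/(-24970 - 37605) = ((7853 - 1*(-15833)) + √(((8 - 6)*(-4))² + 2²)/3)/(-24970 - 37605) = ((7853 + 15833) + √((2*(-4))² + 4)/3)/(-62575) = (23686 + √((-8)² + 4)/3)*(-1/62575) = (23686 + √(64 + 4)/3)*(-1/62575) = (23686 + √68/3)*(-1/62575) = (23686 + (2*√17)/3)*(-1/62575) = (23686 + 2*√17/3)*(-1/62575) = -23686/62575 - 2*√17/187725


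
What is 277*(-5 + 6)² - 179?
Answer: 98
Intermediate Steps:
277*(-5 + 6)² - 179 = 277*1² - 179 = 277*1 - 179 = 277 - 179 = 98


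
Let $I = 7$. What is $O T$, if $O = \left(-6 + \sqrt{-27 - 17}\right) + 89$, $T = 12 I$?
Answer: $6972 + 168 i \sqrt{11} \approx 6972.0 + 557.19 i$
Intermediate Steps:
$T = 84$ ($T = 12 \cdot 7 = 84$)
$O = 83 + 2 i \sqrt{11}$ ($O = \left(-6 + \sqrt{-44}\right) + 89 = \left(-6 + 2 i \sqrt{11}\right) + 89 = 83 + 2 i \sqrt{11} \approx 83.0 + 6.6332 i$)
$O T = \left(83 + 2 i \sqrt{11}\right) 84 = 6972 + 168 i \sqrt{11}$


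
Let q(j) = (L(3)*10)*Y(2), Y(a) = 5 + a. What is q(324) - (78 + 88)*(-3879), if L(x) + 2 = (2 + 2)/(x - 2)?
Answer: 644054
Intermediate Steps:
L(x) = -2 + 4/(-2 + x) (L(x) = -2 + (2 + 2)/(x - 2) = -2 + 4/(-2 + x))
q(j) = 140 (q(j) = ((2*(4 - 1*3)/(-2 + 3))*10)*(5 + 2) = ((2*(4 - 3)/1)*10)*7 = ((2*1*1)*10)*7 = (2*10)*7 = 20*7 = 140)
q(324) - (78 + 88)*(-3879) = 140 - (78 + 88)*(-3879) = 140 - 166*(-3879) = 140 - 1*(-643914) = 140 + 643914 = 644054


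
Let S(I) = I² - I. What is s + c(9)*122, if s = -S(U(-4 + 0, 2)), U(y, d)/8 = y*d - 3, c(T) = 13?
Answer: -6246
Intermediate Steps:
U(y, d) = -24 + 8*d*y (U(y, d) = 8*(y*d - 3) = 8*(d*y - 3) = 8*(-3 + d*y) = -24 + 8*d*y)
s = -7832 (s = -(-24 + 8*2*(-4 + 0))*(-1 + (-24 + 8*2*(-4 + 0))) = -(-24 + 8*2*(-4))*(-1 + (-24 + 8*2*(-4))) = -(-24 - 64)*(-1 + (-24 - 64)) = -(-88)*(-1 - 88) = -(-88)*(-89) = -1*7832 = -7832)
s + c(9)*122 = -7832 + 13*122 = -7832 + 1586 = -6246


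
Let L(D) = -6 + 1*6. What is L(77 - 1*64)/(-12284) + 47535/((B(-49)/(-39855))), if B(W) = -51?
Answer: 631502475/17 ≈ 3.7147e+7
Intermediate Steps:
L(D) = 0 (L(D) = -6 + 6 = 0)
L(77 - 1*64)/(-12284) + 47535/((B(-49)/(-39855))) = 0/(-12284) + 47535/((-51/(-39855))) = 0*(-1/12284) + 47535/((-51*(-1/39855))) = 0 + 47535/(17/13285) = 0 + 47535*(13285/17) = 0 + 631502475/17 = 631502475/17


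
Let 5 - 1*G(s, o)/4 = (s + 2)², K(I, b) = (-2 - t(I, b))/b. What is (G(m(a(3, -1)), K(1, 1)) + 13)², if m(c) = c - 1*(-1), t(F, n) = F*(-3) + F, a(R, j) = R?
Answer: 12321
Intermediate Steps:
t(F, n) = -2*F (t(F, n) = -3*F + F = -2*F)
K(I, b) = (-2 + 2*I)/b (K(I, b) = (-2 - (-2)*I)/b = (-2 + 2*I)/b)
m(c) = 1 + c (m(c) = c + 1 = 1 + c)
G(s, o) = 20 - 4*(2 + s)² (G(s, o) = 20 - 4*(s + 2)² = 20 - 4*(2 + s)²)
(G(m(a(3, -1)), K(1, 1)) + 13)² = ((20 - 4*(2 + (1 + 3))²) + 13)² = ((20 - 4*(2 + 4)²) + 13)² = ((20 - 4*6²) + 13)² = ((20 - 4*36) + 13)² = ((20 - 144) + 13)² = (-124 + 13)² = (-111)² = 12321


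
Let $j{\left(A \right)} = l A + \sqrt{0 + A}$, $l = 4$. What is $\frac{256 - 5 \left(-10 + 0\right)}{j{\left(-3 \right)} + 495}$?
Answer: $\frac{24633}{38882} - \frac{51 i \sqrt{3}}{38882} \approx 0.63353 - 0.0022719 i$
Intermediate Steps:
$j{\left(A \right)} = \sqrt{A} + 4 A$ ($j{\left(A \right)} = 4 A + \sqrt{0 + A} = 4 A + \sqrt{A} = \sqrt{A} + 4 A$)
$\frac{256 - 5 \left(-10 + 0\right)}{j{\left(-3 \right)} + 495} = \frac{256 - 5 \left(-10 + 0\right)}{\left(\sqrt{-3} + 4 \left(-3\right)\right) + 495} = \frac{256 - -50}{\left(i \sqrt{3} - 12\right) + 495} = \frac{256 + 50}{\left(-12 + i \sqrt{3}\right) + 495} = \frac{306}{483 + i \sqrt{3}}$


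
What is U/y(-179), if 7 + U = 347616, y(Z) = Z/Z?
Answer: 347609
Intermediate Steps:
y(Z) = 1
U = 347609 (U = -7 + 347616 = 347609)
U/y(-179) = 347609/1 = 347609*1 = 347609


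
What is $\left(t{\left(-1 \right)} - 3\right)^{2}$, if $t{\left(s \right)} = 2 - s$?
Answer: $0$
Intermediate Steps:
$\left(t{\left(-1 \right)} - 3\right)^{2} = \left(\left(2 - -1\right) - 3\right)^{2} = \left(\left(2 + 1\right) - 3\right)^{2} = \left(3 - 3\right)^{2} = 0^{2} = 0$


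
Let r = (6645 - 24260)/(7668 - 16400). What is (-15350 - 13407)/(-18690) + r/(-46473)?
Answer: 39691583933/25797427860 ≈ 1.5386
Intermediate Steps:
r = 17615/8732 (r = -17615/(-8732) = -17615*(-1/8732) = 17615/8732 ≈ 2.0173)
(-15350 - 13407)/(-18690) + r/(-46473) = (-15350 - 13407)/(-18690) + (17615/8732)/(-46473) = -28757*(-1/18690) + (17615/8732)*(-1/46473) = 28757/18690 - 17615/405802236 = 39691583933/25797427860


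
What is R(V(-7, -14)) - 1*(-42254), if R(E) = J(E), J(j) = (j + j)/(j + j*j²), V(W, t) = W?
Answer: 1056351/25 ≈ 42254.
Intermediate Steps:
J(j) = 2*j/(j + j³) (J(j) = (2*j)/(j + j³) = 2*j/(j + j³))
R(E) = 2/(1 + E²)
R(V(-7, -14)) - 1*(-42254) = 2/(1 + (-7)²) - 1*(-42254) = 2/(1 + 49) + 42254 = 2/50 + 42254 = 2*(1/50) + 42254 = 1/25 + 42254 = 1056351/25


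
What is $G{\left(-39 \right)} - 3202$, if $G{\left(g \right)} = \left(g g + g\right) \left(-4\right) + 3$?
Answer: $-9127$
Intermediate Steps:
$G{\left(g \right)} = 3 - 4 g - 4 g^{2}$ ($G{\left(g \right)} = \left(g^{2} + g\right) \left(-4\right) + 3 = \left(g + g^{2}\right) \left(-4\right) + 3 = \left(- 4 g - 4 g^{2}\right) + 3 = 3 - 4 g - 4 g^{2}$)
$G{\left(-39 \right)} - 3202 = \left(3 - -156 - 4 \left(-39\right)^{2}\right) - 3202 = \left(3 + 156 - 6084\right) - 3202 = -5925 - 3202 = -9127$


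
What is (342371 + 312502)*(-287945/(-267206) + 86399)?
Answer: 15118803535414347/267206 ≈ 5.6581e+10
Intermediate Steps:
(342371 + 312502)*(-287945/(-267206) + 86399) = 654873*(-287945*(-1/267206) + 86399) = 654873*(287945/267206 + 86399) = 654873*(23086619139/267206) = 15118803535414347/267206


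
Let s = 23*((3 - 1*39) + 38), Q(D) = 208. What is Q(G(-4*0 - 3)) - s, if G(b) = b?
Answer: 162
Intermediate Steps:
s = 46 (s = 23*((3 - 39) + 38) = 23*(-36 + 38) = 23*2 = 46)
Q(G(-4*0 - 3)) - s = 208 - 1*46 = 208 - 46 = 162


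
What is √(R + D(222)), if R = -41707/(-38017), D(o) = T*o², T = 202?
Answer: √14388418190132371/38017 ≈ 3155.2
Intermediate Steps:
D(o) = 202*o²
R = 41707/38017 (R = -41707*(-1/38017) = 41707/38017 ≈ 1.0971)
√(R + D(222)) = √(41707/38017 + 202*222²) = √(41707/38017 + 202*49284) = √(41707/38017 + 9955368) = √(378473266963/38017) = √14388418190132371/38017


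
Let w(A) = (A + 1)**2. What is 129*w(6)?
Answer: 6321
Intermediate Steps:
w(A) = (1 + A)**2
129*w(6) = 129*(1 + 6)**2 = 129*7**2 = 129*49 = 6321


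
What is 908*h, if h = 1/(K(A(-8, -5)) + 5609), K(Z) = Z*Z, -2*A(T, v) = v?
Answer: 3632/22461 ≈ 0.16170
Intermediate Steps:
A(T, v) = -v/2
K(Z) = Z²
h = 4/22461 (h = 1/((-½*(-5))² + 5609) = 1/((5/2)² + 5609) = 1/(25/4 + 5609) = 1/(22461/4) = 4/22461 ≈ 0.00017809)
908*h = 908*(4/22461) = 3632/22461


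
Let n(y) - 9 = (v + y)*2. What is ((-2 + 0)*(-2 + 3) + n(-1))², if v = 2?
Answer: 81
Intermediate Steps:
n(y) = 13 + 2*y (n(y) = 9 + (2 + y)*2 = 9 + (4 + 2*y) = 13 + 2*y)
((-2 + 0)*(-2 + 3) + n(-1))² = ((-2 + 0)*(-2 + 3) + (13 + 2*(-1)))² = (-2*1 + (13 - 2))² = (-2 + 11)² = 9² = 81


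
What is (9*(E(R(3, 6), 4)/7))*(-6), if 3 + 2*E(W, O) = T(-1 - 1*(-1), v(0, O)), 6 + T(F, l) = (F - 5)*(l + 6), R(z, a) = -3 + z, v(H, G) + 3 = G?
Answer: 1188/7 ≈ 169.71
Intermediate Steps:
v(H, G) = -3 + G
T(F, l) = -6 + (-5 + F)*(6 + l) (T(F, l) = -6 + (F - 5)*(l + 6) = -6 + (-5 + F)*(6 + l))
E(W, O) = -12 - 5*O/2 (E(W, O) = -3/2 + (-36 - 5*(-3 + O) + 6*(-1 - 1*(-1)) + (-1 - 1*(-1))*(-3 + O))/2 = -3/2 + (-36 + (15 - 5*O) + 6*(-1 + 1) + (-1 + 1)*(-3 + O))/2 = -3/2 + (-36 + (15 - 5*O) + 6*0 + 0*(-3 + O))/2 = -3/2 + (-36 + (15 - 5*O) + 0 + 0)/2 = -3/2 + (-21 - 5*O)/2 = -3/2 + (-21/2 - 5*O/2) = -12 - 5*O/2)
(9*(E(R(3, 6), 4)/7))*(-6) = (9*((-12 - 5/2*4)/7))*(-6) = (9*((-12 - 10)*(1/7)))*(-6) = (9*(-22*1/7))*(-6) = (9*(-22/7))*(-6) = -198/7*(-6) = 1188/7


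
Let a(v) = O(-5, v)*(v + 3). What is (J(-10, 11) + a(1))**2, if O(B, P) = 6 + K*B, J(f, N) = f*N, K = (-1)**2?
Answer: 11236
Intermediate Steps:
K = 1
J(f, N) = N*f
O(B, P) = 6 + B (O(B, P) = 6 + 1*B = 6 + B)
a(v) = 3 + v (a(v) = (6 - 5)*(v + 3) = 1*(3 + v) = 3 + v)
(J(-10, 11) + a(1))**2 = (11*(-10) + (3 + 1))**2 = (-110 + 4)**2 = (-106)**2 = 11236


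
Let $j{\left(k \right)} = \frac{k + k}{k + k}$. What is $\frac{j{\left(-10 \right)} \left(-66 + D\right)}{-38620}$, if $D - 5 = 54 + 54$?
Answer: $- \frac{47}{38620} \approx -0.001217$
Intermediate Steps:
$j{\left(k \right)} = 1$ ($j{\left(k \right)} = \frac{2 k}{2 k} = 2 k \frac{1}{2 k} = 1$)
$D = 113$ ($D = 5 + \left(54 + 54\right) = 5 + 108 = 113$)
$\frac{j{\left(-10 \right)} \left(-66 + D\right)}{-38620} = \frac{1 \left(-66 + 113\right)}{-38620} = 1 \cdot 47 \left(- \frac{1}{38620}\right) = 47 \left(- \frac{1}{38620}\right) = - \frac{47}{38620}$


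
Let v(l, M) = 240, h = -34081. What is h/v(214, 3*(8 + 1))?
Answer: -34081/240 ≈ -142.00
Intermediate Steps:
h/v(214, 3*(8 + 1)) = -34081/240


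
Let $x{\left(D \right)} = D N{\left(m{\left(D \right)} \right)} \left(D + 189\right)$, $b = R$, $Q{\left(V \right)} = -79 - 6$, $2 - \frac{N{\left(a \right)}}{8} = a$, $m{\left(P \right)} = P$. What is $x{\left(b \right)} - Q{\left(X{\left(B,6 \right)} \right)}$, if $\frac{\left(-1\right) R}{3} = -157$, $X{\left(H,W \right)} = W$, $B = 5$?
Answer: $-1166346635$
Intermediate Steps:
$N{\left(a \right)} = 16 - 8 a$
$R = 471$ ($R = \left(-3\right) \left(-157\right) = 471$)
$Q{\left(V \right)} = -85$ ($Q{\left(V \right)} = -79 - 6 = -85$)
$b = 471$
$x{\left(D \right)} = D \left(16 - 8 D\right) \left(189 + D\right)$ ($x{\left(D \right)} = D \left(16 - 8 D\right) \left(D + 189\right) = D \left(16 - 8 D\right) \left(189 + D\right)$)
$x{\left(b \right)} - Q{\left(X{\left(B,6 \right)} \right)} = \left(-8\right) 471 \left(-2 + 471\right) \left(189 + 471\right) - -85 = \left(-8\right) 471 \cdot 469 \cdot 660 + 85 = -1166346720 + 85 = -1166346635$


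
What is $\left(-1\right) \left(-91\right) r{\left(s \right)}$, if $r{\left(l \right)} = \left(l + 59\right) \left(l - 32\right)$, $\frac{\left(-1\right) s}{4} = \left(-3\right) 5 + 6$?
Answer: $34580$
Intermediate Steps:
$s = 36$ ($s = - 4 \left(\left(-3\right) 5 + 6\right) = - 4 \left(-15 + 6\right) = \left(-4\right) \left(-9\right) = 36$)
$r{\left(l \right)} = \left(-32 + l\right) \left(59 + l\right)$ ($r{\left(l \right)} = \left(59 + l\right) \left(-32 + l\right) = \left(-32 + l\right) \left(59 + l\right)$)
$\left(-1\right) \left(-91\right) r{\left(s \right)} = \left(-1\right) \left(-91\right) \left(-1888 + 36^{2} + 27 \cdot 36\right) = 91 \left(-1888 + 1296 + 972\right) = 91 \cdot 380 = 34580$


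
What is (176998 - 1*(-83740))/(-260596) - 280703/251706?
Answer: -2478203536/1171313871 ≈ -2.1157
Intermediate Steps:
(176998 - 1*(-83740))/(-260596) - 280703/251706 = (176998 + 83740)*(-1/260596) - 280703*1/251706 = 260738*(-1/260596) - 280703/251706 = -130369/130298 - 280703/251706 = -2478203536/1171313871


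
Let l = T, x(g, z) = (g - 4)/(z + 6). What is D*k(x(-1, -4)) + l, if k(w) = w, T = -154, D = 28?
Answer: -224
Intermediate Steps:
x(g, z) = (-4 + g)/(6 + z)
l = -154
D*k(x(-1, -4)) + l = 28*((-4 - 1)/(6 - 4)) - 154 = 28*(-5/2) - 154 = -70 - 154 = -224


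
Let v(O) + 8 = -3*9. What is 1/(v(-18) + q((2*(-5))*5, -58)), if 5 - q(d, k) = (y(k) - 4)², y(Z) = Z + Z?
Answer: -1/14430 ≈ -6.9300e-5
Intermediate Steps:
v(O) = -35 (v(O) = -8 - 3*9 = -8 - 27 = -35)
y(Z) = 2*Z
q(d, k) = 5 - (-4 + 2*k)² (q(d, k) = 5 - (2*k - 4)² = 5 - (-4 + 2*k)²)
1/(v(-18) + q((2*(-5))*5, -58)) = 1/(-35 + (5 - 4*(-2 - 58)²)) = 1/(-35 + (5 - 4*(-60)²)) = 1/(-35 + (5 - 4*3600)) = 1/(-35 + (5 - 14400)) = 1/(-35 - 14395) = 1/(-14430) = -1/14430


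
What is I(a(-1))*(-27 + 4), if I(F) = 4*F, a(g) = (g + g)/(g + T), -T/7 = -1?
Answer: 92/3 ≈ 30.667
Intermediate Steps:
T = 7 (T = -7*(-1) = 7)
a(g) = 2*g/(7 + g) (a(g) = (g + g)/(g + 7) = (2*g)/(7 + g) = 2*g/(7 + g))
I(a(-1))*(-27 + 4) = (4*(2*(-1)/(7 - 1)))*(-27 + 4) = (4*(2*(-1)/6))*(-23) = (4*(2*(-1)*(1/6)))*(-23) = (4*(-1/3))*(-23) = -4/3*(-23) = 92/3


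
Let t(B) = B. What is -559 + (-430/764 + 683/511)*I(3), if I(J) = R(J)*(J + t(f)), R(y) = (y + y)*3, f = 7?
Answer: -40965269/97601 ≈ -419.72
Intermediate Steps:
R(y) = 6*y (R(y) = (2*y)*3 = 6*y)
I(J) = 6*J*(7 + J) (I(J) = (6*J)*(J + 7) = (6*J)*(7 + J) = 6*J*(7 + J))
-559 + (-430/764 + 683/511)*I(3) = -559 + (-430/764 + 683/511)*(6*3*(7 + 3)) = -559 + (-430*1/764 + 683*(1/511))*(6*3*10) = -559 + (-215/382 + 683/511)*180 = -559 + (151041/195202)*180 = -559 + 13593690/97601 = -40965269/97601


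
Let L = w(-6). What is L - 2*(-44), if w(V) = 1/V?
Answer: 527/6 ≈ 87.833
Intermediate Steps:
L = -⅙ (L = 1/(-6) = -⅙ ≈ -0.16667)
L - 2*(-44) = -⅙ - 2*(-44) = -⅙ + 88 = 527/6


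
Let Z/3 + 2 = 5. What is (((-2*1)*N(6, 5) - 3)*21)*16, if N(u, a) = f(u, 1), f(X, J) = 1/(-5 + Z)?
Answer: -1176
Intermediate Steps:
Z = 9 (Z = -6 + 3*5 = -6 + 15 = 9)
f(X, J) = 1/4 (f(X, J) = 1/(-5 + 9) = 1/4)
N(u, a) = 1/4
(((-2*1)*N(6, 5) - 3)*21)*16 = ((-2*1*(1/4) - 3)*21)*16 = ((-2*1/4 - 3)*21)*16 = ((-1/2 - 3)*21)*16 = -7/2*21*16 = -147/2*16 = -1176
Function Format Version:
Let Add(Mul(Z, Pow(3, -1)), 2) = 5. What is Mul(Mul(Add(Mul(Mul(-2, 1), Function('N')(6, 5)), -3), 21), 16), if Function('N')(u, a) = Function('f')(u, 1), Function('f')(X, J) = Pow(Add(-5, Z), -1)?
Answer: -1176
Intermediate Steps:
Z = 9 (Z = Add(-6, Mul(3, 5)) = Add(-6, 15) = 9)
Function('f')(X, J) = Rational(1, 4) (Function('f')(X, J) = Pow(Add(-5, 9), -1) = Pow(4, -1) = Rational(1, 4))
Function('N')(u, a) = Rational(1, 4)
Mul(Mul(Add(Mul(Mul(-2, 1), Function('N')(6, 5)), -3), 21), 16) = Mul(Mul(Add(Mul(Mul(-2, 1), Rational(1, 4)), -3), 21), 16) = Mul(Mul(Add(Mul(-2, Rational(1, 4)), -3), 21), 16) = Mul(Mul(Add(Rational(-1, 2), -3), 21), 16) = Mul(Mul(Rational(-7, 2), 21), 16) = Mul(Rational(-147, 2), 16) = -1176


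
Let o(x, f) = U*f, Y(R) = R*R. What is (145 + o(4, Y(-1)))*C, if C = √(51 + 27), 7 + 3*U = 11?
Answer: 439*√78/3 ≈ 1292.4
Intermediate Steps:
U = 4/3 (U = -7/3 + (⅓)*11 = -7/3 + 11/3 = 4/3 ≈ 1.3333)
Y(R) = R²
o(x, f) = 4*f/3
C = √78 ≈ 8.8318
(145 + o(4, Y(-1)))*C = (145 + (4/3)*(-1)²)*√78 = (145 + (4/3)*1)*√78 = (145 + 4/3)*√78 = 439*√78/3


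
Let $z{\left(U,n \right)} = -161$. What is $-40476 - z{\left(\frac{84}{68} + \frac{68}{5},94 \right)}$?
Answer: $-40315$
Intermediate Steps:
$-40476 - z{\left(\frac{84}{68} + \frac{68}{5},94 \right)} = -40476 - -161 = -40476 + 161 = -40315$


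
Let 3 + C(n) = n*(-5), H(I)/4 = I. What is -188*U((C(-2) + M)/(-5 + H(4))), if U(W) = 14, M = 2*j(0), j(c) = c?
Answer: -2632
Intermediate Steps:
H(I) = 4*I
C(n) = -3 - 5*n (C(n) = -3 + n*(-5) = -3 - 5*n)
M = 0 (M = 2*0 = 0)
-188*U((C(-2) + M)/(-5 + H(4))) = -188*14 = -2632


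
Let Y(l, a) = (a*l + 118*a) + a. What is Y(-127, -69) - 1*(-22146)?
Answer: 22698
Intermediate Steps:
Y(l, a) = 119*a + a*l (Y(l, a) = (118*a + a*l) + a = 119*a + a*l)
Y(-127, -69) - 1*(-22146) = -69*(119 - 127) - 1*(-22146) = -69*(-8) + 22146 = 552 + 22146 = 22698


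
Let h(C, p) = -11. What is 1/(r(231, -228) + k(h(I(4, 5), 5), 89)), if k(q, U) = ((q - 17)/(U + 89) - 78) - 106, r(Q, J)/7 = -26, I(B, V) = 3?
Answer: -89/32588 ≈ -0.0027311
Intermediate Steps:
r(Q, J) = -182 (r(Q, J) = 7*(-26) = -182)
k(q, U) = -184 + (-17 + q)/(89 + U) (k(q, U) = ((-17 + q)/(89 + U) - 78) - 106 = (-78 + (-17 + q)/(89 + U)) - 106 = -184 + (-17 + q)/(89 + U))
1/(r(231, -228) + k(h(I(4, 5), 5), 89)) = 1/(-182 + (-16393 - 11 - 184*89)/(89 + 89)) = 1/(-182 + (-16393 - 11 - 16376)/178) = 1/(-182 + (1/178)*(-32780)) = 1/(-182 - 16390/89) = 1/(-32588/89) = -89/32588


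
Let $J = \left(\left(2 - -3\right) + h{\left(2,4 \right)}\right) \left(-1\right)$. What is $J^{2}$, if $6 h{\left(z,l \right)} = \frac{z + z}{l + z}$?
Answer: $\frac{2116}{81} \approx 26.123$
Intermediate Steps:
$h{\left(z,l \right)} = \frac{z}{3 \left(l + z\right)}$ ($h{\left(z,l \right)} = \frac{\left(z + z\right) \frac{1}{l + z}}{6} = \frac{2 z \frac{1}{l + z}}{6} = \frac{z}{3 \left(l + z\right)}$)
$J = - \frac{46}{9}$ ($J = \left(\left(2 - -3\right) + \frac{1}{3} \cdot 2 \frac{1}{4 + 2}\right) \left(-1\right) = \left(\left(2 + 3\right) + \frac{1}{3} \cdot 2 \cdot \frac{1}{6}\right) \left(-1\right) = \left(5 + \frac{1}{3} \cdot 2 \cdot \frac{1}{6}\right) \left(-1\right) = \left(5 + \frac{1}{9}\right) \left(-1\right) = \frac{46}{9} \left(-1\right) = - \frac{46}{9} \approx -5.1111$)
$J^{2} = \left(- \frac{46}{9}\right)^{2} = \frac{2116}{81}$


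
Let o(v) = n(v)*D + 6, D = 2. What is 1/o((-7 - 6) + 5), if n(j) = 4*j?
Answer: -1/58 ≈ -0.017241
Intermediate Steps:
o(v) = 6 + 8*v (o(v) = (4*v)*2 + 6 = 8*v + 6 = 6 + 8*v)
1/o((-7 - 6) + 5) = 1/(6 + 8*((-7 - 6) + 5)) = 1/(6 + 8*(-13 + 5)) = 1/(6 + 8*(-8)) = 1/(6 - 64) = 1/(-58) = -1/58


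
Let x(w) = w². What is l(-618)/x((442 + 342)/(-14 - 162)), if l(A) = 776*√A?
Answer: 93896*I*√618/2401 ≈ 972.19*I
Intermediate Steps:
l(-618)/x((442 + 342)/(-14 - 162)) = (776*√(-618))/(((442 + 342)/(-14 - 162))²) = (776*(I*√618))/((784/(-176))²) = (776*I*√618)/((784*(-1/176))²) = (776*I*√618)/((-49/11)²) = (776*I*√618)/(2401/121) = (776*I*√618)*(121/2401) = 93896*I*√618/2401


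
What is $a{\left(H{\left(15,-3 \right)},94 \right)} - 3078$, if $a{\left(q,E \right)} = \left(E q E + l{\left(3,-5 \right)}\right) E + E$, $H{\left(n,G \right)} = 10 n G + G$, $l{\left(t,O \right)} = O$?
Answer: $-376258006$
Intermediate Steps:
$H{\left(n,G \right)} = G + 10 G n$ ($H{\left(n,G \right)} = 10 G n + G = G + 10 G n$)
$a{\left(q,E \right)} = E + E \left(-5 + q E^{2}\right)$ ($a{\left(q,E \right)} = \left(E q E - 5\right) E + E = \left(q E^{2} - 5\right) E + E = \left(-5 + q E^{2}\right) E + E = E \left(-5 + q E^{2}\right) + E = E + E \left(-5 + q E^{2}\right)$)
$a{\left(H{\left(15,-3 \right)},94 \right)} - 3078 = 94 \left(-4 + - 3 \left(1 + 10 \cdot 15\right) 94^{2}\right) - 3078 = 94 \left(-4 + - 3 \left(1 + 150\right) 8836\right) - 3078 = 94 \left(-4 + \left(-3\right) 151 \cdot 8836\right) - 3078 = 94 \left(-4 - 4002708\right) - 3078 = 94 \left(-4002712\right) - 3078 = -376254928 - 3078 = -376258006$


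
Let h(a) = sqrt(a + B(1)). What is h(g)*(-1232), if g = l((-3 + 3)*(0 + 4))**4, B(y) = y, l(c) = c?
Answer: -1232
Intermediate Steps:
g = 0 (g = ((-3 + 3)*(0 + 4))**4 = (0*4)**4 = 0**4 = 0)
h(a) = sqrt(1 + a) (h(a) = sqrt(a + 1) = sqrt(1 + a))
h(g)*(-1232) = sqrt(1 + 0)*(-1232) = sqrt(1)*(-1232) = 1*(-1232) = -1232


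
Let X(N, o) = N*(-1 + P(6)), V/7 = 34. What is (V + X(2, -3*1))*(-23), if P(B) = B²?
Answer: -7084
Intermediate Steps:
V = 238 (V = 7*34 = 238)
X(N, o) = 35*N (X(N, o) = N*(-1 + 6²) = N*(-1 + 36) = N*35 = 35*N)
(V + X(2, -3*1))*(-23) = (238 + 35*2)*(-23) = (238 + 70)*(-23) = 308*(-23) = -7084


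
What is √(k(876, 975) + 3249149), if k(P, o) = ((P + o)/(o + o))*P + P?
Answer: √13734868823/65 ≈ 1803.0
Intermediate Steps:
k(P, o) = P + P*(P + o)/(2*o) (k(P, o) = ((P + o)/((2*o)))*P + P = ((P + o)*(1/(2*o)))*P + P = ((P + o)/(2*o))*P + P = P*(P + o)/(2*o) + P = P + P*(P + o)/(2*o))
√(k(876, 975) + 3249149) = √((½)*876*(876 + 3*975)/975 + 3249149) = √((½)*876*(1/975)*(876 + 2925) + 3249149) = √((½)*876*(1/975)*3801 + 3249149) = √(554946/325 + 3249149) = √(1056528371/325) = √13734868823/65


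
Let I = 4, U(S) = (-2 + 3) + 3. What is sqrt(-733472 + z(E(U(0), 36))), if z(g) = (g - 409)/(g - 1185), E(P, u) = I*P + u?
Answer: I*sqrt(941549533727)/1133 ≈ 856.43*I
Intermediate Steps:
U(S) = 4 (U(S) = 1 + 3 = 4)
E(P, u) = u + 4*P (E(P, u) = 4*P + u = u + 4*P)
z(g) = (-409 + g)/(-1185 + g)
sqrt(-733472 + z(E(U(0), 36))) = sqrt(-733472 + (-409 + (36 + 4*4))/(-1185 + (36 + 4*4))) = sqrt(-733472 + (-409 + (36 + 16))/(-1185 + (36 + 16))) = sqrt(-733472 + (-409 + 52)/(-1185 + 52)) = sqrt(-733472 - 357/(-1133)) = sqrt(-733472 - 1/1133*(-357)) = sqrt(-733472 + 357/1133) = sqrt(-831023419/1133) = I*sqrt(941549533727)/1133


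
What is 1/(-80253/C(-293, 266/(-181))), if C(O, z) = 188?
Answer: -188/80253 ≈ -0.0023426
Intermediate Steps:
1/(-80253/C(-293, 266/(-181))) = 1/(-80253/188) = -188/80253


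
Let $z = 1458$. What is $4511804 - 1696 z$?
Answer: $2039036$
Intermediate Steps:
$4511804 - 1696 z = 4511804 - 1696 \cdot 1458 = 4511804 - 2472768 = 2039036$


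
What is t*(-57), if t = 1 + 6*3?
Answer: -1083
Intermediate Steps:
t = 19 (t = 1 + 18 = 19)
t*(-57) = 19*(-57) = -1083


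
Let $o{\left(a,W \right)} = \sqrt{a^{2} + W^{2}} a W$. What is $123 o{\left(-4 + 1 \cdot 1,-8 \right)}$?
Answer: $2952 \sqrt{73} \approx 25222.0$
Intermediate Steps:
$o{\left(a,W \right)} = W a \sqrt{W^{2} + a^{2}}$ ($o{\left(a,W \right)} = \sqrt{W^{2} + a^{2}} W a = W a \sqrt{W^{2} + a^{2}}$)
$123 o{\left(-4 + 1 \cdot 1,-8 \right)} = 123 \left(- 8 \left(-4 + 1 \cdot 1\right) \sqrt{\left(-8\right)^{2} + \left(-4 + 1 \cdot 1\right)^{2}}\right) = 123 \left(- 8 \left(-4 + 1\right) \sqrt{64 + \left(-4 + 1\right)^{2}}\right) = 123 \left(\left(-8\right) \left(-3\right) \sqrt{64 + \left(-3\right)^{2}}\right) = 123 \left(\left(-8\right) \left(-3\right) \sqrt{64 + 9}\right) = 123 \left(\left(-8\right) \left(-3\right) \sqrt{73}\right) = 123 \cdot 24 \sqrt{73} = 2952 \sqrt{73}$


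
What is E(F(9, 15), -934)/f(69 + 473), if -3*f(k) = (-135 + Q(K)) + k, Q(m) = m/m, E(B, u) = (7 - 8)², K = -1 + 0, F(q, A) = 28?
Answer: -1/136 ≈ -0.0073529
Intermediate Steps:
K = -1
E(B, u) = 1 (E(B, u) = (-1)² = 1)
Q(m) = 1
f(k) = 134/3 - k/3 (f(k) = -((-135 + 1) + k)/3 = -(-134 + k)/3 = 134/3 - k/3)
E(F(9, 15), -934)/f(69 + 473) = 1/(134/3 - (69 + 473)/3) = 1/(134/3 - ⅓*542) = 1/(134/3 - 542/3) = 1/(-136) = 1*(-1/136) = -1/136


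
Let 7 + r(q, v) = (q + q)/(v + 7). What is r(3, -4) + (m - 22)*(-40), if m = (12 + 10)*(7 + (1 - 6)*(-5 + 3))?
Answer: -14085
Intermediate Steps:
r(q, v) = -7 + 2*q/(7 + v) (r(q, v) = -7 + (q + q)/(v + 7) = -7 + (2*q)/(7 + v) = -7 + 2*q/(7 + v))
m = 374 (m = 22*(7 - 5*(-2)) = 22*(7 + 10) = 22*17 = 374)
r(3, -4) + (m - 22)*(-40) = (-49 - 7*(-4) + 2*3)/(7 - 4) + (374 - 22)*(-40) = (-49 + 28 + 6)/3 + 352*(-40) = (1/3)*(-15) - 14080 = -5 - 14080 = -14085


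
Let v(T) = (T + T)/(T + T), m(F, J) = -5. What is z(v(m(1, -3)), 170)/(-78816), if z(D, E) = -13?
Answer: 13/78816 ≈ 0.00016494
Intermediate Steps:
v(T) = 1 (v(T) = (2*T)/((2*T)) = (2*T)*(1/(2*T)) = 1)
z(v(m(1, -3)), 170)/(-78816) = -13/(-78816) = -13*(-1/78816) = 13/78816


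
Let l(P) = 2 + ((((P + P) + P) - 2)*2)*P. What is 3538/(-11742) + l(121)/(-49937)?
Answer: -601252597/293180127 ≈ -2.0508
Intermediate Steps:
l(P) = 2 + P*(-4 + 6*P) (l(P) = 2 + (((2*P + P) - 2)*2)*P = 2 + ((3*P - 2)*2)*P = 2 + ((-2 + 3*P)*2)*P = 2 + (-4 + 6*P)*P = 2 + P*(-4 + 6*P))
3538/(-11742) + l(121)/(-49937) = 3538/(-11742) + (2 - 4*121 + 6*121²)/(-49937) = 3538*(-1/11742) + (2 - 484 + 6*14641)*(-1/49937) = -1769/5871 + (2 - 484 + 87846)*(-1/49937) = -1769/5871 + 87364*(-1/49937) = -1769/5871 - 87364/49937 = -601252597/293180127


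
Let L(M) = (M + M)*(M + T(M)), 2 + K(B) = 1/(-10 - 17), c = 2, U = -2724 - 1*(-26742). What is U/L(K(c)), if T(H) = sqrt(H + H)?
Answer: 8754561/5995 + 26263683*I*sqrt(330)/329725 ≈ 1460.3 + 1447.0*I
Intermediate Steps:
U = 24018 (U = -2724 + 26742 = 24018)
T(H) = sqrt(2)*sqrt(H) (T(H) = sqrt(2*H) = sqrt(2)*sqrt(H))
K(B) = -55/27 (K(B) = -2 + 1/(-10 - 17) = -2 + 1/(-27) = -2 - 1/27 = -55/27)
L(M) = 2*M*(M + sqrt(2)*sqrt(M)) (L(M) = (M + M)*(M + sqrt(2)*sqrt(M)) = (2*M)*(M + sqrt(2)*sqrt(M)) = 2*M*(M + sqrt(2)*sqrt(M)))
U/L(K(c)) = 24018/((2*(-55/27)*(-55/27 + sqrt(2)*sqrt(-55/27)))) = 24018/((2*(-55/27)*(-55/27 + sqrt(2)*(I*sqrt(165)/9)))) = 24018/((2*(-55/27)*(-55/27 + I*sqrt(330)/9))) = 24018/(6050/729 - 110*I*sqrt(330)/243)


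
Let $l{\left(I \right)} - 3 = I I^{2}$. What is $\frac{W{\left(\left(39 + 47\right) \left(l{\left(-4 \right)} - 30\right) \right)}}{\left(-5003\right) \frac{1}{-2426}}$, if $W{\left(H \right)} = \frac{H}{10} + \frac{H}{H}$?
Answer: $- \frac{9480808}{25015} \approx -379.0$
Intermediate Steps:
$l{\left(I \right)} = 3 + I^{3}$ ($l{\left(I \right)} = 3 + I I^{2} = 3 + I^{3}$)
$W{\left(H \right)} = 1 + \frac{H}{10}$ ($W{\left(H \right)} = H \frac{1}{10} + 1 = \frac{H}{10} + 1 = 1 + \frac{H}{10}$)
$\frac{W{\left(\left(39 + 47\right) \left(l{\left(-4 \right)} - 30\right) \right)}}{\left(-5003\right) \frac{1}{-2426}} = \frac{1 + \frac{\left(39 + 47\right) \left(\left(3 + \left(-4\right)^{3}\right) - 30\right)}{10}}{\left(-5003\right) \frac{1}{-2426}} = \frac{1 + \frac{86 \left(\left(3 - 64\right) - 30\right)}{10}}{\left(-5003\right) \left(- \frac{1}{2426}\right)} = \frac{1 + \frac{86 \left(-61 - 30\right)}{10}}{\frac{5003}{2426}} = \left(1 + \frac{86 \left(-91\right)}{10}\right) \frac{2426}{5003} = \left(1 + \frac{1}{10} \left(-7826\right)\right) \frac{2426}{5003} = \left(1 - \frac{3913}{5}\right) \frac{2426}{5003} = \left(- \frac{3908}{5}\right) \frac{2426}{5003} = - \frac{9480808}{25015}$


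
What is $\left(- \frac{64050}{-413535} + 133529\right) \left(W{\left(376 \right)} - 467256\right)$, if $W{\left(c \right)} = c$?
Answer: $- \frac{1718709129724480}{27569} \approx -6.2342 \cdot 10^{10}$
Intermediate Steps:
$\left(- \frac{64050}{-413535} + 133529\right) \left(W{\left(376 \right)} - 467256\right) = \left(- \frac{64050}{-413535} + 133529\right) \left(376 - 467256\right) = \left(\left(-64050\right) \left(- \frac{1}{413535}\right) + 133529\right) \left(-466880\right) = \left(\frac{4270}{27569} + 133529\right) \left(-466880\right) = \frac{3681265271}{27569} \left(-466880\right) = - \frac{1718709129724480}{27569}$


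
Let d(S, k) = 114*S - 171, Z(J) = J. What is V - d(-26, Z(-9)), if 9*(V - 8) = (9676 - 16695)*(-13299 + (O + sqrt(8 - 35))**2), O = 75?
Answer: 18027202/3 - 350950*I*sqrt(3) ≈ 6.0091e+6 - 6.0786e+5*I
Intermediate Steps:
d(S, k) = -171 + 114*S
V = 31115251/3 - 7019*(75 + 3*I*sqrt(3))**2/9 (V = 8 + ((9676 - 16695)*(-13299 + (75 + sqrt(8 - 35))**2))/9 = 8 + (-7019*(-13299 + (75 + sqrt(-27))**2))/9 = 8 + (-7019*(-13299 + (75 + 3*I*sqrt(3))**2))/9 = 8 + (93345681 - 7019*(75 + 3*I*sqrt(3))**2)/9 = 8 + (31115227/3 - 7019*(75 + 3*I*sqrt(3))**2/9) = 31115251/3 - 7019*(75 + 3*I*sqrt(3))**2/9 ≈ 6.0059e+6 - 6.0786e+5*I)
V - d(-26, Z(-9)) = (18017797/3 - 350950*I*sqrt(3)) - (-171 + 114*(-26)) = (18017797/3 - 350950*I*sqrt(3)) - (-171 - 2964) = (18017797/3 - 350950*I*sqrt(3)) - 1*(-3135) = (18017797/3 - 350950*I*sqrt(3)) + 3135 = 18027202/3 - 350950*I*sqrt(3)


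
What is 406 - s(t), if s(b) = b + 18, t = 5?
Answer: 383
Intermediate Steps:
s(b) = 18 + b
406 - s(t) = 406 - (18 + 5) = 406 - 1*23 = 406 - 23 = 383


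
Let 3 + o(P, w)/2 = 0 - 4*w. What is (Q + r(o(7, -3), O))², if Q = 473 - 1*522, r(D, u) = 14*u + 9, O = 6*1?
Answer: 1936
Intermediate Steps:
O = 6
o(P, w) = -6 - 8*w (o(P, w) = -6 + 2*(0 - 4*w) = -6 + 2*(-4*w) = -6 - 8*w)
r(D, u) = 9 + 14*u
Q = -49 (Q = 473 - 522 = -49)
(Q + r(o(7, -3), O))² = (-49 + (9 + 14*6))² = (-49 + (9 + 84))² = (-49 + 93)² = 44² = 1936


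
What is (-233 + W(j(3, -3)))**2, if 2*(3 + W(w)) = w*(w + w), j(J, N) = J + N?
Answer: 55696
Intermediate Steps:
W(w) = -3 + w**2 (W(w) = -3 + (w*(w + w))/2 = -3 + (w*(2*w))/2 = -3 + (2*w**2)/2 = -3 + w**2)
(-233 + W(j(3, -3)))**2 = (-233 + (-3 + (3 - 3)**2))**2 = (-233 + (-3 + 0**2))**2 = (-233 + (-3 + 0))**2 = (-233 - 3)**2 = (-236)**2 = 55696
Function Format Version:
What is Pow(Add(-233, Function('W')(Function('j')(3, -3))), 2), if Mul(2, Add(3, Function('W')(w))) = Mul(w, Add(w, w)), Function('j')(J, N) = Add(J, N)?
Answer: 55696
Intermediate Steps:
Function('W')(w) = Add(-3, Pow(w, 2)) (Function('W')(w) = Add(-3, Mul(Rational(1, 2), Mul(w, Add(w, w)))) = Add(-3, Mul(Rational(1, 2), Mul(w, Mul(2, w)))) = Add(-3, Mul(Rational(1, 2), Mul(2, Pow(w, 2)))) = Add(-3, Pow(w, 2)))
Pow(Add(-233, Function('W')(Function('j')(3, -3))), 2) = Pow(Add(-233, Add(-3, Pow(Add(3, -3), 2))), 2) = Pow(Add(-233, Add(-3, Pow(0, 2))), 2) = Pow(Add(-233, Add(-3, 0)), 2) = Pow(Add(-233, -3), 2) = Pow(-236, 2) = 55696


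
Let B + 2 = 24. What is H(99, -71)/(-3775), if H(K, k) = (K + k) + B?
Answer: -2/151 ≈ -0.013245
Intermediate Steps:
B = 22 (B = -2 + 24 = 22)
H(K, k) = 22 + K + k (H(K, k) = (K + k) + 22 = 22 + K + k)
H(99, -71)/(-3775) = (22 + 99 - 71)/(-3775) = 50*(-1/3775) = -2/151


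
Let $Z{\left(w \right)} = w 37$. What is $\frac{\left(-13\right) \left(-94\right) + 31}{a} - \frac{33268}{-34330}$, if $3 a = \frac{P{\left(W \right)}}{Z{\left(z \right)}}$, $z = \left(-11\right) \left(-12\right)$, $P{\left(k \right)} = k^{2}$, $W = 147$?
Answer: $\frac{5007792442}{5887595} \approx 850.57$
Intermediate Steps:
$z = 132$
$Z{\left(w \right)} = 37 w$
$a = \frac{2401}{1628}$ ($a = \frac{147^{2} \frac{1}{37 \cdot 132}}{3} = \frac{21609 \cdot \frac{1}{4884}}{3} = \frac{1}{3} \cdot \frac{7203}{1628} = \frac{2401}{1628} \approx 1.4748$)
$\frac{\left(-13\right) \left(-94\right) + 31}{a} - \frac{33268}{-34330} = \frac{\left(-13\right) \left(-94\right) + 31}{\frac{2401}{1628}} - \frac{33268}{-34330} = \left(1222 + 31\right) \frac{1628}{2401} - - \frac{16634}{17165} = 1253 \cdot \frac{1628}{2401} + \frac{16634}{17165} = \frac{291412}{343} + \frac{16634}{17165} = \frac{5007792442}{5887595}$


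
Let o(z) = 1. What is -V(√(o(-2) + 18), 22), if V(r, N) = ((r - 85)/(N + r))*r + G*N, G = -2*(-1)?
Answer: -22493/465 + 1889*√19/465 ≈ -30.665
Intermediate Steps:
G = 2
V(r, N) = 2*N + r*(-85 + r)/(N + r) (V(r, N) = ((r - 85)/(N + r))*r + 2*N = ((-85 + r)/(N + r))*r + 2*N = r*(-85 + r)/(N + r) + 2*N = 2*N + r*(-85 + r)/(N + r))
-V(√(o(-2) + 18), 22) = -((√(1 + 18))² - 85*√(1 + 18) + 2*22² + 2*22*√(1 + 18))/(22 + √(1 + 18)) = -((√19)² - 85*√19 + 2*484 + 2*22*√19)/(22 + √19) = -(19 - 85*√19 + 968 + 44*√19)/(22 + √19) = -(987 - 41*√19)/(22 + √19)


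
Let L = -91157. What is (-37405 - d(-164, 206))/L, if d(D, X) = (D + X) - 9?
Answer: 37438/91157 ≈ 0.41070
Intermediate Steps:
d(D, X) = -9 + D + X
(-37405 - d(-164, 206))/L = (-37405 - (-9 - 164 + 206))/(-91157) = (-37405 - 1*33)*(-1/91157) = (-37405 - 33)*(-1/91157) = -37438*(-1/91157) = 37438/91157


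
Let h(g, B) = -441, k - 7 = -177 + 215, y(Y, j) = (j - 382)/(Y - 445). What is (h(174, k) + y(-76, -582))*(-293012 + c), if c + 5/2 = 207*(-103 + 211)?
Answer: 123851705649/1042 ≈ 1.1886e+8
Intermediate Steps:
y(Y, j) = (-382 + j)/(-445 + Y)
k = 45 (k = 7 + (-177 + 215) = 7 + 38 = 45)
c = 44707/2 (c = -5/2 + 207*(-103 + 211) = -5/2 + 207*108 = -5/2 + 22356 = 44707/2 ≈ 22354.)
(h(174, k) + y(-76, -582))*(-293012 + c) = (-441 + (-382 - 582)/(-445 - 76))*(-293012 + 44707/2) = (-441 - 964/(-521))*(-541317/2) = (-441 - 1/521*(-964))*(-541317/2) = (-441 + 964/521)*(-541317/2) = -228797/521*(-541317/2) = 123851705649/1042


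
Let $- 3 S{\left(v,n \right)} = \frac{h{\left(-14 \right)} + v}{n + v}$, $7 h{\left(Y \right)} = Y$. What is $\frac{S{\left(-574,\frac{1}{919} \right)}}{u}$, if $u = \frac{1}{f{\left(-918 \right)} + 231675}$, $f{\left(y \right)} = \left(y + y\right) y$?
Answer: $- \frac{112757506368}{175835} \approx -6.4127 \cdot 10^{5}$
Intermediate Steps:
$h{\left(Y \right)} = \frac{Y}{7}$
$f{\left(y \right)} = 2 y^{2}$ ($f{\left(y \right)} = 2 y y = 2 y^{2}$)
$u = \frac{1}{1917123}$ ($u = \frac{1}{2 \left(-918\right)^{2} + 231675} = \frac{1}{2 \cdot 842724 + 231675} = \frac{1}{1685448 + 231675} = \frac{1}{1917123} \approx 5.2162 \cdot 10^{-7}$)
$S{\left(v,n \right)} = - \frac{-2 + v}{3 \left(n + v\right)}$ ($S{\left(v,n \right)} = - \frac{\left(\frac{1}{7} \left(-14\right) + v\right) \frac{1}{n + v}}{3} = - \frac{\left(-2 + v\right) \frac{1}{n + v}}{3} = - \frac{\frac{1}{n + v} \left(-2 + v\right)}{3} = - \frac{-2 + v}{3 \left(n + v\right)}$)
$\frac{S{\left(-574,\frac{1}{919} \right)}}{u} = \frac{2 - -574}{3 \left(\frac{1}{919} - 574\right)} \frac{1}{\frac{1}{1917123}} = \frac{2 + 574}{3 \left(\frac{1}{919} - 574\right)} 1917123 = \frac{1}{3} \frac{1}{- \frac{527505}{919}} \cdot 576 \cdot 1917123 = \frac{1}{3} \left(- \frac{919}{527505}\right) 576 \cdot 1917123 = \left(- \frac{58816}{175835}\right) 1917123 = - \frac{112757506368}{175835}$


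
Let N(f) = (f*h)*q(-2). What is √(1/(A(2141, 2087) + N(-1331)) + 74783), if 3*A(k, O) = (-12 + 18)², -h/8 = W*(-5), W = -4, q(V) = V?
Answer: √69211523213599/30422 ≈ 273.46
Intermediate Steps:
h = -160 (h = -(-32)*(-5) = -8*20 = -160)
A(k, O) = 12 (A(k, O) = (-12 + 18)²/3 = (⅓)*6² = (⅓)*36 = 12)
N(f) = 320*f (N(f) = (f*(-160))*(-2) = -160*f*(-2) = 320*f)
√(1/(A(2141, 2087) + N(-1331)) + 74783) = √(1/(12 + 320*(-1331)) + 74783) = √(1/(12 - 425920) + 74783) = √(1/(-425908) + 74783) = √(-1/425908 + 74783) = √(31850677963/425908) = √69211523213599/30422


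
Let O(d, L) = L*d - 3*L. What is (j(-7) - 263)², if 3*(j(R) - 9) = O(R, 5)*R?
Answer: 169744/9 ≈ 18860.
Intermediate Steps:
O(d, L) = -3*L + L*d
j(R) = 9 + R*(-15 + 5*R)/3 (j(R) = 9 + ((5*(-3 + R))*R)/3 = 9 + ((-15 + 5*R)*R)/3 = 9 + (R*(-15 + 5*R))/3 = 9 + R*(-15 + 5*R)/3)
(j(-7) - 263)² = ((9 + (5/3)*(-7)*(-3 - 7)) - 263)² = ((9 + (5/3)*(-7)*(-10)) - 263)² = ((9 + 350/3) - 263)² = (377/3 - 263)² = (-412/3)² = 169744/9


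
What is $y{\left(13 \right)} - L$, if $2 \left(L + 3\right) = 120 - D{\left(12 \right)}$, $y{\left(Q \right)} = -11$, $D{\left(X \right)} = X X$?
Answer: $4$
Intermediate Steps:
$D{\left(X \right)} = X^{2}$
$L = -15$ ($L = -3 + \frac{120 - 12^{2}}{2} = -3 + \frac{120 - 144}{2} = -3 + \frac{1}{2} \left(-24\right) = -3 - 12 = -15$)
$y{\left(13 \right)} - L = -11 - -15 = -11 + 15 = 4$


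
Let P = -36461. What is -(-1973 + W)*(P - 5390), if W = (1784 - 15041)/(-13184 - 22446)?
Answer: -2941486360783/35630 ≈ -8.2556e+7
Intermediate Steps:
W = 13257/35630 (W = -13257/(-35630) = -13257*(-1/35630) = 13257/35630 ≈ 0.37207)
-(-1973 + W)*(P - 5390) = -(-1973 + 13257/35630)*(-36461 - 5390) = -(-70284733)*(-41851)/35630 = -1*2941486360783/35630 = -2941486360783/35630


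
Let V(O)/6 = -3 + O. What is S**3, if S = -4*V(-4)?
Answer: 4741632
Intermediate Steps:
V(O) = -18 + 6*O (V(O) = 6*(-3 + O) = -18 + 6*O)
S = 168 (S = -4*(-18 + 6*(-4)) = -4*(-18 - 24) = -4*(-42) = 168)
S**3 = 168**3 = 4741632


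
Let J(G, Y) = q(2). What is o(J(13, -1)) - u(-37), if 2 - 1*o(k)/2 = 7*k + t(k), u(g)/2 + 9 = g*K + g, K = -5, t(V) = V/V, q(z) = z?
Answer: -304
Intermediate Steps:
t(V) = 1
J(G, Y) = 2
u(g) = -18 - 8*g (u(g) = -18 + 2*(g*(-5) + g) = -18 + 2*(-5*g + g) = -18 + 2*(-4*g) = -18 - 8*g)
o(k) = 2 - 14*k (o(k) = 4 - 2*(7*k + 1) = 4 - 2*(1 + 7*k) = 4 + (-2 - 14*k) = 2 - 14*k)
o(J(13, -1)) - u(-37) = (2 - 14*2) - (-18 - 8*(-37)) = (2 - 28) - (-18 + 296) = -26 - 1*278 = -26 - 278 = -304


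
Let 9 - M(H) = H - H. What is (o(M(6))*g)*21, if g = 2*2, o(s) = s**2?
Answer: 6804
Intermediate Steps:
M(H) = 9 (M(H) = 9 - (H - H) = 9 - 1*0 = 9 + 0 = 9)
g = 4
(o(M(6))*g)*21 = (9**2*4)*21 = (81*4)*21 = 324*21 = 6804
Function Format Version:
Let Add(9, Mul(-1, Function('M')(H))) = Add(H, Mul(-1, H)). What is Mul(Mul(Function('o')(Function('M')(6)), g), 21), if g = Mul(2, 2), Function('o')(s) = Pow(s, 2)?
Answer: 6804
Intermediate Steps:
Function('M')(H) = 9 (Function('M')(H) = Add(9, Mul(-1, Add(H, Mul(-1, H)))) = Add(9, Mul(-1, 0)) = Add(9, 0) = 9)
g = 4
Mul(Mul(Function('o')(Function('M')(6)), g), 21) = Mul(Mul(Pow(9, 2), 4), 21) = Mul(Mul(81, 4), 21) = Mul(324, 21) = 6804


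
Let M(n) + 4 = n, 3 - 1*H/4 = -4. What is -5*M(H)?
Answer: -120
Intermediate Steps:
H = 28 (H = 12 - 4*(-4) = 12 + 16 = 28)
M(n) = -4 + n
-5*M(H) = -5*(-4 + 28) = -5*24 = -120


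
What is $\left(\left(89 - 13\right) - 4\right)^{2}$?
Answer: $5184$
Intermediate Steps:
$\left(\left(89 - 13\right) - 4\right)^{2} = \left(76 - 4\right)^{2} = 72^{2} = 5184$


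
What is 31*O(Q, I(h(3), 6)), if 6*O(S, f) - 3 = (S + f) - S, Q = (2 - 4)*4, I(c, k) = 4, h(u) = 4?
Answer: 217/6 ≈ 36.167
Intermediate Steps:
Q = -8 (Q = -2*4 = -8)
O(S, f) = 1/2 + f/6 (O(S, f) = 1/2 + ((S + f) - S)/6 = 1/2 + f/6)
31*O(Q, I(h(3), 6)) = 31*(1/2 + (1/6)*4) = 31*(1/2 + 2/3) = 31*(7/6) = 217/6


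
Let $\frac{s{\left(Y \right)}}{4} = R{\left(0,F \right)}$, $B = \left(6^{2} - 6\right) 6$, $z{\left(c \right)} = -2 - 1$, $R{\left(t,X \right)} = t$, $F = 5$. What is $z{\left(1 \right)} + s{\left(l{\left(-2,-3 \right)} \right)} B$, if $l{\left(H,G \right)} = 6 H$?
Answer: $-3$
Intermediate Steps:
$z{\left(c \right)} = -3$
$B = 180$ ($B = \left(36 - 6\right) 6 = 30 \cdot 6 = 180$)
$s{\left(Y \right)} = 0$ ($s{\left(Y \right)} = 4 \cdot 0 = 0$)
$z{\left(1 \right)} + s{\left(l{\left(-2,-3 \right)} \right)} B = -3 + 0 \cdot 180 = -3 + 0 = -3$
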